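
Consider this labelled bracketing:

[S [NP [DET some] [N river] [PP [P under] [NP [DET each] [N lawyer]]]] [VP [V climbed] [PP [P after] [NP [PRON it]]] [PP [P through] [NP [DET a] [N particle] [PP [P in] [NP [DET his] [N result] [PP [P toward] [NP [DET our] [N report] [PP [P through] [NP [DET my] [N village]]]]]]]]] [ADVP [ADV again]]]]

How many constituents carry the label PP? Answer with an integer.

6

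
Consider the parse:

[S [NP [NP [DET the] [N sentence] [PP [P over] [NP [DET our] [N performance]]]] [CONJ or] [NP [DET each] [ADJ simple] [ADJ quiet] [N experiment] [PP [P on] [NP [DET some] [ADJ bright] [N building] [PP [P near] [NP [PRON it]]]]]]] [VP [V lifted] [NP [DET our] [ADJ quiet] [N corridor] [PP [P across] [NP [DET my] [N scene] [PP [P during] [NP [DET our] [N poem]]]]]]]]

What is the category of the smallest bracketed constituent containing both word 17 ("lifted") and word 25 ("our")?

VP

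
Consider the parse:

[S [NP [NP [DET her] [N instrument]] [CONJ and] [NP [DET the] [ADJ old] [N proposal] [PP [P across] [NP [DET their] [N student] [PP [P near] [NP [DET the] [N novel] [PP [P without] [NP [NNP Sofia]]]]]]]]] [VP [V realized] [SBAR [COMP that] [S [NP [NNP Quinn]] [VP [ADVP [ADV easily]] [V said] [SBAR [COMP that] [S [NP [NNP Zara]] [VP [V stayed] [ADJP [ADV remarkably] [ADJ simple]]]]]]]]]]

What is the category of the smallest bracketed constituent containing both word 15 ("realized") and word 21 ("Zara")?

VP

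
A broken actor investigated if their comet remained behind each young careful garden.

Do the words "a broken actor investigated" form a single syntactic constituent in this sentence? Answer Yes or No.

No

The smallest constituent containing the whole sequence is the clause [S a broken actor investigated if their comet remained behind each young careful garden], but the sequence is only part of it — it straddles the boundary between noun phrase "a broken actor" and verb phrase "investigated if their comet remained behind each young careful garden".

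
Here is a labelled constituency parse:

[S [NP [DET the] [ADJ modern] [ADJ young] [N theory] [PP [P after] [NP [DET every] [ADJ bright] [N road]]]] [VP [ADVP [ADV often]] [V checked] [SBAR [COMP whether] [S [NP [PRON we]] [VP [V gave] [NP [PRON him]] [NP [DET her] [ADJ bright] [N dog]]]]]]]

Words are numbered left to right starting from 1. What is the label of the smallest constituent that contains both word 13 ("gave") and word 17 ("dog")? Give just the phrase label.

The smallest bracket enclosing both words is [VP gave him her bright dog], so the label is VP.

VP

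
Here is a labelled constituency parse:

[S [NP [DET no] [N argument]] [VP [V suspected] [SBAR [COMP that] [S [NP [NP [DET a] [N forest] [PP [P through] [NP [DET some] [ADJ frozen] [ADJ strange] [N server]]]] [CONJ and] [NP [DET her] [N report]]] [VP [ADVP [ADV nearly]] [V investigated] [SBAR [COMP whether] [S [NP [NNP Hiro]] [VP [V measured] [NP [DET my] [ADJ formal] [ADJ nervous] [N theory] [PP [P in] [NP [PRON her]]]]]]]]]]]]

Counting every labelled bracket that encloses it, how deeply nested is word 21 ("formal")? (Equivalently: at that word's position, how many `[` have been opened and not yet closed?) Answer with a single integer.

10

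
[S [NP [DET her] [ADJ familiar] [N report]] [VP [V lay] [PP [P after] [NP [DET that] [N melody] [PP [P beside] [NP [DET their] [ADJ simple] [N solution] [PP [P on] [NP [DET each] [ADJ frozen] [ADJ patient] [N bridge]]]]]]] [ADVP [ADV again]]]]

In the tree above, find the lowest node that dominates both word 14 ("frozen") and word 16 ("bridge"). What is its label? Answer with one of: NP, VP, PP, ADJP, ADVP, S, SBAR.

NP

Both words fall inside [NP each frozen patient bridge] (words 13–16), and no smaller constituent contains them both. Label: NP.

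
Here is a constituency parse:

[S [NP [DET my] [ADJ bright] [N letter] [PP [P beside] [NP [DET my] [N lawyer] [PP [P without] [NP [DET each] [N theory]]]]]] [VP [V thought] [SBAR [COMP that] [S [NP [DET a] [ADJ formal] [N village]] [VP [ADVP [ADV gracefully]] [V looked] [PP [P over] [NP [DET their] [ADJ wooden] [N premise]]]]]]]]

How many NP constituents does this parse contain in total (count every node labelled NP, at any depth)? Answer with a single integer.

Scanning left to right, an opening `[NP` appears at word positions 1, 5, 8, 12, 18 — 5 in total.

5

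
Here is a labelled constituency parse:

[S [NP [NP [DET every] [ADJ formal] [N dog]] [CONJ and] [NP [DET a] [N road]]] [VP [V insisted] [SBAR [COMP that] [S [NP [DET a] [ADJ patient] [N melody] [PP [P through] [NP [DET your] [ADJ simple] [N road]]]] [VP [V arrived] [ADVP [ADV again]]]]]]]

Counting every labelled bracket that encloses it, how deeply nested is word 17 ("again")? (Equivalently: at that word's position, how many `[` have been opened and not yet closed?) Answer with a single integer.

7

The word sits inside ADV, which is inside ADVP, inside VP, inside S, inside SBAR, inside VP, inside S — 7 brackets in all.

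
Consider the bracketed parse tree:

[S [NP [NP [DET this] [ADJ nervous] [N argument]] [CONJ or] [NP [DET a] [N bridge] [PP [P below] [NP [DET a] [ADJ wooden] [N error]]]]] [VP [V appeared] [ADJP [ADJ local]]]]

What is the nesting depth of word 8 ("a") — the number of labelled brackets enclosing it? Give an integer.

6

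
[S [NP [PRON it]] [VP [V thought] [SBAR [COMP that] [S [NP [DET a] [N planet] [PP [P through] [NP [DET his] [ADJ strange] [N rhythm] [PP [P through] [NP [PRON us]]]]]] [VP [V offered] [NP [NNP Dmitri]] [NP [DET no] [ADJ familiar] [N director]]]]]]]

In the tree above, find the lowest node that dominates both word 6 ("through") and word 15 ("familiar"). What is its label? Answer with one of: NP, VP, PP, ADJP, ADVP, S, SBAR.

S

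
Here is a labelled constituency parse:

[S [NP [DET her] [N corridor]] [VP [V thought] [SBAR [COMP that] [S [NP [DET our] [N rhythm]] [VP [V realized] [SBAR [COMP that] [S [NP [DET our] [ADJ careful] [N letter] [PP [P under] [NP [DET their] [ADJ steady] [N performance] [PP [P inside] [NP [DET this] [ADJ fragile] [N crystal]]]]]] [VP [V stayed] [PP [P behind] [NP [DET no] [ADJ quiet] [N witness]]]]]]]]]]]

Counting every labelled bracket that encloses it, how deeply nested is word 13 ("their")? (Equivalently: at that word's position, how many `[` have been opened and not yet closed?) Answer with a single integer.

11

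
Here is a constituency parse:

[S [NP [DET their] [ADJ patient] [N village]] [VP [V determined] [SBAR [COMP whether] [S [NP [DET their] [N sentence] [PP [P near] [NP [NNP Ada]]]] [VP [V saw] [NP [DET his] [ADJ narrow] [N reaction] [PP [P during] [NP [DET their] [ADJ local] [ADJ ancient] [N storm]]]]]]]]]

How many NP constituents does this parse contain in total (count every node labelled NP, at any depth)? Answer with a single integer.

5

The NP constituents are: [NP their patient village]; [NP their sentence near Ada]; [NP Ada]; [NP his narrow reaction during their local ancient storm]; [NP their local ancient storm]. Total: 5.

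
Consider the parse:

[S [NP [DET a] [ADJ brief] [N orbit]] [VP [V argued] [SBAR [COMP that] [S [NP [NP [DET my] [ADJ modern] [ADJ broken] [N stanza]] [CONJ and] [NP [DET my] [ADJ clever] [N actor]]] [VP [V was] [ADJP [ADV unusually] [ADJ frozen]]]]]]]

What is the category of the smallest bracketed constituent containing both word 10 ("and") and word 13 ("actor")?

Word 10 lies under S → VP → SBAR → S → NP → CONJ; word 13 lies under S → VP → SBAR → S → NP → NP → N. The lowest shared node is the NP.

NP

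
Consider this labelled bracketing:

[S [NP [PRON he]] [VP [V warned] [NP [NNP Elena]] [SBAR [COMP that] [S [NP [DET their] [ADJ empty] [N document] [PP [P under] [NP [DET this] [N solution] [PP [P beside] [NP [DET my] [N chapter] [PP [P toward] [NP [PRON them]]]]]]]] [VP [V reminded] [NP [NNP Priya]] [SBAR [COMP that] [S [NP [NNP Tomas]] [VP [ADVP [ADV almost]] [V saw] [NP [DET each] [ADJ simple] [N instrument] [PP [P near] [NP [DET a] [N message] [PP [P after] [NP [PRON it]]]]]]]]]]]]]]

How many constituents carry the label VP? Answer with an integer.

Scanning left to right, an opening `[VP` appears at word positions 2, 16, 20 — 3 in total.

3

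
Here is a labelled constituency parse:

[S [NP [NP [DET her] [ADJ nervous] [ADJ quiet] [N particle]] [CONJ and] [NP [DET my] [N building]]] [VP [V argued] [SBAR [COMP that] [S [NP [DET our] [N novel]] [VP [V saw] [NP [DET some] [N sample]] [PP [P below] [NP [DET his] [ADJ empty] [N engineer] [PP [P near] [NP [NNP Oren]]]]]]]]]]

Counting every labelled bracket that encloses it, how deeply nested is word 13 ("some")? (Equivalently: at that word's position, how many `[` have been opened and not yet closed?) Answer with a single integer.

7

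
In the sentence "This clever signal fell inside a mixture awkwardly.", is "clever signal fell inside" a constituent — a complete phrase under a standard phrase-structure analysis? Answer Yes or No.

No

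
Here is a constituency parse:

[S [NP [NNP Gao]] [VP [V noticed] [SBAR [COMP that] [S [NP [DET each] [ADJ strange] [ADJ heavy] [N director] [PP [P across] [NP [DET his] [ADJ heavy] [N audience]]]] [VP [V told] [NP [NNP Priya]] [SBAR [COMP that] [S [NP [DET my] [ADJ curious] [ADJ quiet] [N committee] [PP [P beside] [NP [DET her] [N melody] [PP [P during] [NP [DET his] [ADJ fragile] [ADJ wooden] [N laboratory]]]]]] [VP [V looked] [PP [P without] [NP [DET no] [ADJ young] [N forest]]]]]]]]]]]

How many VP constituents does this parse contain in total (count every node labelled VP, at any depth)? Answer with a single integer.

3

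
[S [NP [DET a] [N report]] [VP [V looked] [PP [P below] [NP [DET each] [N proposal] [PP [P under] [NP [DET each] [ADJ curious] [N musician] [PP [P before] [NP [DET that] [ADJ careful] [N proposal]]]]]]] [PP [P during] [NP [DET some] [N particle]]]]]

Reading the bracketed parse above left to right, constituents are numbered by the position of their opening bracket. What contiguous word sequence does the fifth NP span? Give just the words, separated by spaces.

some particle

The NP opening brackets appear, in order, over: "a report"; "each proposal under each curious musician before that careful proposal"; "each curious musician before that careful proposal"; "that careful proposal"; "some particle". The fifth one spans "some particle".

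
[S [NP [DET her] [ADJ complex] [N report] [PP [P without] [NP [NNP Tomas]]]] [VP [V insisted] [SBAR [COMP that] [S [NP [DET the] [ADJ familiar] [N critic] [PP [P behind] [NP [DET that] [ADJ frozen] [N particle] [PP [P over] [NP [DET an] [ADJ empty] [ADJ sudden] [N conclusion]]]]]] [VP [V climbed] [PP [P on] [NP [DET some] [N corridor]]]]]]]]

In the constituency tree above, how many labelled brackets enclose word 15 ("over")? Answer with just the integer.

9

Counting open brackets not yet closed at "over": [S [VP [SBAR [S [NP [PP [NP [PP [P = 9.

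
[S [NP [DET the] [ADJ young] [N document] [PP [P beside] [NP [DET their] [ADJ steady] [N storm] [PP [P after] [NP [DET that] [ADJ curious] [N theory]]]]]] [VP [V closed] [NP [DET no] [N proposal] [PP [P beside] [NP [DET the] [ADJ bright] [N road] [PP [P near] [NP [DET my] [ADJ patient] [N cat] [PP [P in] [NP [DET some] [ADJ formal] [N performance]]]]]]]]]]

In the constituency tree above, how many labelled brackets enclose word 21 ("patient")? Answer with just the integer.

Counting open brackets not yet closed at "patient": [S [VP [NP [PP [NP [PP [NP [ADJ = 8.

8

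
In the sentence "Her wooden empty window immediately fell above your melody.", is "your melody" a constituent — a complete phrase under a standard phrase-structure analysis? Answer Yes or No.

Yes

These words form the whole noun phrase headed by "melody", so yes — one constituent.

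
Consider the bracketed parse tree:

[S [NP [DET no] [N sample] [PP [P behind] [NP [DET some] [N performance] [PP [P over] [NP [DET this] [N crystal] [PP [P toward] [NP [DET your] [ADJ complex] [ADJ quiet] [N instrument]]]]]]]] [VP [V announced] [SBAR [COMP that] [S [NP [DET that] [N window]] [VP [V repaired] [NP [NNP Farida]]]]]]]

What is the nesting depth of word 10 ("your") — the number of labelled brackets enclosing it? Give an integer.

9

The word sits inside DET, which is inside NP, inside PP, inside NP, inside PP, inside NP, inside PP, inside NP, inside S — 9 brackets in all.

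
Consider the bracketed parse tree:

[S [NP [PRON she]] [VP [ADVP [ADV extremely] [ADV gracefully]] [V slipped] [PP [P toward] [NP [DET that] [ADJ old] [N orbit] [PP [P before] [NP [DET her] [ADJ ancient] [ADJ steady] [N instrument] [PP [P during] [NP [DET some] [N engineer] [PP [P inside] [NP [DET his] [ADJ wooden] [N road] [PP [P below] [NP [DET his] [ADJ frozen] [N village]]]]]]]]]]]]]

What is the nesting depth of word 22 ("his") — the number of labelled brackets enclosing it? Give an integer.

Path from the root down to the word: S → VP → PP → NP → PP → NP → PP → NP → PP → NP → PP → NP → DET. That is 13 enclosing brackets.

13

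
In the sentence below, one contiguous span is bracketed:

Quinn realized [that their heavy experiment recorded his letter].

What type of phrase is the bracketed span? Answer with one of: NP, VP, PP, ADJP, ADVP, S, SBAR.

SBAR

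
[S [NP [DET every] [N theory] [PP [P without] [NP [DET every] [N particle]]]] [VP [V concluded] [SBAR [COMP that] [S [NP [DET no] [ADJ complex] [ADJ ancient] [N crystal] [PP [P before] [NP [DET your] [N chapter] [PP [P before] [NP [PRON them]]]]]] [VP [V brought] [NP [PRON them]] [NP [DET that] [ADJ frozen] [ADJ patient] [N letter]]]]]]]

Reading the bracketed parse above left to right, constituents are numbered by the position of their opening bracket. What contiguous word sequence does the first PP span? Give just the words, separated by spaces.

without every particle

The PP opening brackets appear, in order, over: "without every particle"; "before your chapter before them"; "before them". The first one spans "without every particle".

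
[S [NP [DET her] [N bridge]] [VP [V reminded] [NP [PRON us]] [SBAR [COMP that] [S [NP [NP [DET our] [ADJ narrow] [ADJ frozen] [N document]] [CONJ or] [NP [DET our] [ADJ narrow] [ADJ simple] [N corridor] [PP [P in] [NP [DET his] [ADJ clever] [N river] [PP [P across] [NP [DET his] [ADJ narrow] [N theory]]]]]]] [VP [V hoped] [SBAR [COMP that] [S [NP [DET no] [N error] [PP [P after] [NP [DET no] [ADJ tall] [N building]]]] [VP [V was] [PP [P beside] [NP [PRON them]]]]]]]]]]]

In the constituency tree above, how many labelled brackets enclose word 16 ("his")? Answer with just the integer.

The word sits inside DET, which is inside NP, inside PP, inside NP, inside NP, inside S, inside SBAR, inside VP, inside S — 9 brackets in all.

9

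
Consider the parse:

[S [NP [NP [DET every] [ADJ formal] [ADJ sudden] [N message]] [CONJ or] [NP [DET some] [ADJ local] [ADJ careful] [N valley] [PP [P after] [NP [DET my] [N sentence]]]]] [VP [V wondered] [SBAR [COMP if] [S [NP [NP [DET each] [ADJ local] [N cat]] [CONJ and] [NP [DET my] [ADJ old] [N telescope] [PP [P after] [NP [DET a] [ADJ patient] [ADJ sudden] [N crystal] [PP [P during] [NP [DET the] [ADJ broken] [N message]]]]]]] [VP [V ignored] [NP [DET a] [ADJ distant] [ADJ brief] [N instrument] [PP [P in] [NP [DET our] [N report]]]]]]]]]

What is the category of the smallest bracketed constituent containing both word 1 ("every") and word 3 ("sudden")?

NP

Word 1 lies under S → NP → NP → DET; word 3 lies under S → NP → NP → ADJ. The lowest shared node is the NP.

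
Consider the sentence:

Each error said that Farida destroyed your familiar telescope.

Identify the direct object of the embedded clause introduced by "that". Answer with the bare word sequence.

your familiar telescope

"destroyed" heads the VP of the embedded clause introduced by "that", and "your familiar telescope" is its direct object.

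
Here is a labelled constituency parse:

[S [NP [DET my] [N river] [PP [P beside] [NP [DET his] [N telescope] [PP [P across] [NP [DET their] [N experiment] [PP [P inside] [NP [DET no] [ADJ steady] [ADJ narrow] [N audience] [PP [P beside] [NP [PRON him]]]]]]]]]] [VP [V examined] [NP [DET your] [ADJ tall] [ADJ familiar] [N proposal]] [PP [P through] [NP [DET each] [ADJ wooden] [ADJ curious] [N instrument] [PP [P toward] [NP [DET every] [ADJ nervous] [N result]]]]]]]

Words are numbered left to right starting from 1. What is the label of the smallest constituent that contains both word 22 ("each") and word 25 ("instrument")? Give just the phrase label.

NP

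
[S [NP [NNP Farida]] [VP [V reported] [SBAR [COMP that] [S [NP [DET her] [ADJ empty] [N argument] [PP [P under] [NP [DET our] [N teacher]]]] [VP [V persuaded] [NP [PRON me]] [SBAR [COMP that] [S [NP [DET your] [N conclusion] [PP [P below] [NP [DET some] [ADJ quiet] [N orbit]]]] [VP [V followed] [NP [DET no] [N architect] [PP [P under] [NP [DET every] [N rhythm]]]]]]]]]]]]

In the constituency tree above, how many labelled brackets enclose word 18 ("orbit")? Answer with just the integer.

Counting open brackets not yet closed at "orbit": [S [VP [SBAR [S [VP [SBAR [S [NP [PP [NP [N = 11.

11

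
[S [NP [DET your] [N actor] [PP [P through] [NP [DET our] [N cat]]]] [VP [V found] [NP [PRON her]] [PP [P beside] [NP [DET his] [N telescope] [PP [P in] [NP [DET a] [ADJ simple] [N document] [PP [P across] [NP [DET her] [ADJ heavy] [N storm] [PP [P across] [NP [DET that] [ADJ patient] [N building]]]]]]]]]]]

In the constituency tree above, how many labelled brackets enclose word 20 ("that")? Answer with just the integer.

11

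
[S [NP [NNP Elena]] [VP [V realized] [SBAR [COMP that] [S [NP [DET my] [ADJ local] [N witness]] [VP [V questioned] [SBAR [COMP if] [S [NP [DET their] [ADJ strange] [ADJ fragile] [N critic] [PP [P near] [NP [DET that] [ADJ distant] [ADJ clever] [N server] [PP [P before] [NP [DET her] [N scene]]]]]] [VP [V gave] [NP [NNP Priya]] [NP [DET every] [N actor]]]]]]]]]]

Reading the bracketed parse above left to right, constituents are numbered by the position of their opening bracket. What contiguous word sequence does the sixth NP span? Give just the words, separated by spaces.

Priya

Opening `[NP` markers occur at word positions 1, 4, 9, 14, 19, 22, 23; the sixth of these opens the constituent [NP Priya].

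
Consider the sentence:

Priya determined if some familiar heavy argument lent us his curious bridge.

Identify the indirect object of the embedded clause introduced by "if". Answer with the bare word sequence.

The verb of the embedded clause introduced by "if" is "lent"; its indirect object is the NP "us".

us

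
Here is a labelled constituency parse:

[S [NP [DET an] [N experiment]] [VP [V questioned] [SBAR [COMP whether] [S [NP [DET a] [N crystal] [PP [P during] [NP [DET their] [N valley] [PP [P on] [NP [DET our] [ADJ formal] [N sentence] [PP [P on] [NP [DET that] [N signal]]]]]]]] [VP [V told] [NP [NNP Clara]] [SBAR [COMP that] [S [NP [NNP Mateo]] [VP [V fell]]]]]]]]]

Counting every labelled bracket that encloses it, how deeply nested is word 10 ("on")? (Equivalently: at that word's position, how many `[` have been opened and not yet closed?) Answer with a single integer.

Counting open brackets not yet closed at "on": [S [VP [SBAR [S [NP [PP [NP [PP [P = 9.

9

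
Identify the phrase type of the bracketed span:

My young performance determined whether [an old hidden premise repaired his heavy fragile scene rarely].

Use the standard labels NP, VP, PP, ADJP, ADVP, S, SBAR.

The bracketed span "an old hidden premise repaired his heavy fragile scene rarely" is headed by "repaired", making it a clause (S).

S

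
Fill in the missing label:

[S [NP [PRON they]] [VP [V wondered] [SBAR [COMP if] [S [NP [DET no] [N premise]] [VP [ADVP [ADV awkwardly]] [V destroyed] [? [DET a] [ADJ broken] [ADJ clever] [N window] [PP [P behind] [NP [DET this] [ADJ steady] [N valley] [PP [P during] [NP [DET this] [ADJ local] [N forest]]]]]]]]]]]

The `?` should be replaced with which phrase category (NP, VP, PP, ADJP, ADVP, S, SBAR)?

NP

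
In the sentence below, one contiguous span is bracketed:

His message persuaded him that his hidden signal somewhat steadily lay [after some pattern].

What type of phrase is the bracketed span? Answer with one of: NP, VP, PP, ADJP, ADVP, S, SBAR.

PP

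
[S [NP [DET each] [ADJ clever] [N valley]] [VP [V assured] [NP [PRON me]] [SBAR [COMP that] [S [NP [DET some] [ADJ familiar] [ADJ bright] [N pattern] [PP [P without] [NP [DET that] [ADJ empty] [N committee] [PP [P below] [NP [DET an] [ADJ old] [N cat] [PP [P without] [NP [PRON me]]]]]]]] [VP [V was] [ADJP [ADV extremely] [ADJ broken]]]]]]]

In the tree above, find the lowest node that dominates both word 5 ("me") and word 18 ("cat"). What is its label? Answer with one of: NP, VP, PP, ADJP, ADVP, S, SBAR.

VP

Both words fall inside [VP assured me that some familiar bright pattern without that empty committee below an old cat without me was extremely broken] (words 4–23), and no smaller constituent contains them both. Label: VP.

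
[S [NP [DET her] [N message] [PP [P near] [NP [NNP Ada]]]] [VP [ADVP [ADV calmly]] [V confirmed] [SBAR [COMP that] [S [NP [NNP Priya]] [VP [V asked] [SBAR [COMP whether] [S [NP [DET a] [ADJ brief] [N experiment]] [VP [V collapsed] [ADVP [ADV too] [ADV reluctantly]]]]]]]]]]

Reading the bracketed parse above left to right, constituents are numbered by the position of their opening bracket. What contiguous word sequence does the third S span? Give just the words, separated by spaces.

The S opening brackets appear, in order, over: "her message near Ada calmly confirmed that Priya asked whether a brief experiment collapsed too reluctantly"; "Priya asked whether a brief experiment collapsed too reluctantly"; "a brief experiment collapsed too reluctantly". The third one spans "a brief experiment collapsed too reluctantly".

a brief experiment collapsed too reluctantly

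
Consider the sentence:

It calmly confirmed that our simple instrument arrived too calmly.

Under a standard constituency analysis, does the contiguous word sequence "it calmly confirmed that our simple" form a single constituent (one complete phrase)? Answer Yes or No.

The sequence begins inside the noun phrase "it" and ends inside the verb phrase "calmly confirmed that our simple instrument arrived too calmly"; it crosses a phrase boundary, so no single node in the tree spans exactly those words.

No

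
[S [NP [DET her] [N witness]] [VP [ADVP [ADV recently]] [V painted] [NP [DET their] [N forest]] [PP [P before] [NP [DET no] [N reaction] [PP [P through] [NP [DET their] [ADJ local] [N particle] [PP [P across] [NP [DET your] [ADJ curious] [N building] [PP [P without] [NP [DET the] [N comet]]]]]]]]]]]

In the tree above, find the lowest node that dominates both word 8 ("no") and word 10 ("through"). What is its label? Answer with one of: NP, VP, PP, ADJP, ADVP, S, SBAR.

The smallest bracket enclosing both words is [NP no reaction through their local particle across your curious building without the comet], so the label is NP.

NP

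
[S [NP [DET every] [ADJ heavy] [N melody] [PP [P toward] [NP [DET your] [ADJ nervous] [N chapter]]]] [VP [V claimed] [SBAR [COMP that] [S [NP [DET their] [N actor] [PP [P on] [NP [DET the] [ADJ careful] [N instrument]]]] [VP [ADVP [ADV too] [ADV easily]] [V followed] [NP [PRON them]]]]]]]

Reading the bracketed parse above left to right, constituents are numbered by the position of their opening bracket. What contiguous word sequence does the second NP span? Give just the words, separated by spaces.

Opening `[NP` markers occur at word positions 1, 5, 10, 13, 19; the second of these opens the constituent [NP your nervous chapter].

your nervous chapter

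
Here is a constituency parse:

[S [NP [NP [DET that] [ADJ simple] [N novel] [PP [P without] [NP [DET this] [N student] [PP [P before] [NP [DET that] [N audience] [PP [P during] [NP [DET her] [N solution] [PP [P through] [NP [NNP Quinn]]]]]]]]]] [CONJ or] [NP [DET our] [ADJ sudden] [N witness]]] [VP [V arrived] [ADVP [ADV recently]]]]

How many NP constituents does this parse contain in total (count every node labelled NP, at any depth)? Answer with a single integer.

7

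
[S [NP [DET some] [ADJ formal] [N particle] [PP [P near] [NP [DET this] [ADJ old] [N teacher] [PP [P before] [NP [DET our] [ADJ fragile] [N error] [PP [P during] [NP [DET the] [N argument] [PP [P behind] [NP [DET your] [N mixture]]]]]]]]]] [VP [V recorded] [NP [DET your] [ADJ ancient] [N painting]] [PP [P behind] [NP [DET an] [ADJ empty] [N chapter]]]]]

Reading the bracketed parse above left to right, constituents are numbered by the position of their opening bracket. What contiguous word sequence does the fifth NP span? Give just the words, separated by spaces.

your mixture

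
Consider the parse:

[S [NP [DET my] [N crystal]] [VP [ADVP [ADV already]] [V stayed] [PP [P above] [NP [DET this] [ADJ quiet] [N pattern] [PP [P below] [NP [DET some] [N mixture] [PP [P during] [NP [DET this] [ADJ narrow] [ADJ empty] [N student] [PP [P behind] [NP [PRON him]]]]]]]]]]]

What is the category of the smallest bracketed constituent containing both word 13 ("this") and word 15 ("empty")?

The smallest bracket enclosing both words is [NP this narrow empty student behind him], so the label is NP.

NP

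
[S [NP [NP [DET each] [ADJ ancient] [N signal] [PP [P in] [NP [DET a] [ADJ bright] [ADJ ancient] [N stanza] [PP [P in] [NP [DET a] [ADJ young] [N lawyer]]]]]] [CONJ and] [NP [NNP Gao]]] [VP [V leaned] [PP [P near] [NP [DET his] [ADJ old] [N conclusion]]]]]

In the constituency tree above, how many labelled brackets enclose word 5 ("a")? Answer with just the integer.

6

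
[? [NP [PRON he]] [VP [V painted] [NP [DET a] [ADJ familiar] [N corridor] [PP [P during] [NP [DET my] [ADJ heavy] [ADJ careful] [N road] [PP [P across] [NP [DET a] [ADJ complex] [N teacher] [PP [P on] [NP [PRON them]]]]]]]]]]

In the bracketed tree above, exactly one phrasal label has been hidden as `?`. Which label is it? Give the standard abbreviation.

A constituent whose immediate children are NP, VP is a clause: S.

S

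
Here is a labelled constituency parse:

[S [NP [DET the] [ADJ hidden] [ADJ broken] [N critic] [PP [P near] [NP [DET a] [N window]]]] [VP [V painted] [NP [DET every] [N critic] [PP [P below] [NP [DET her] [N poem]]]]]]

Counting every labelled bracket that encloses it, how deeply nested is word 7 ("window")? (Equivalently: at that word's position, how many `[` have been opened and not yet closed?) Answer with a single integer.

5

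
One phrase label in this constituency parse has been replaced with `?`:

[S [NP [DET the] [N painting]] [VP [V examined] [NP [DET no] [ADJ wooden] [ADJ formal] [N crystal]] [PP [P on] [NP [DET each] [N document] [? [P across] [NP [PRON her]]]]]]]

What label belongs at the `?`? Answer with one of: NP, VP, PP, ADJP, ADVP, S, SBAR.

PP

A constituent whose immediate children are P 'across', NP is a prepositional phrase: PP.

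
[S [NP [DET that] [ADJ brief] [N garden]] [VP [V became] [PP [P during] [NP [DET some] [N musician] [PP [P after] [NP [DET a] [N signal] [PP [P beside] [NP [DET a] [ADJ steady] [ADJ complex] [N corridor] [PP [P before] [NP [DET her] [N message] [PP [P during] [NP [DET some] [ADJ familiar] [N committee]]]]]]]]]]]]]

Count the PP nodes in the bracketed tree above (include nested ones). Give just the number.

5

Scanning left to right, an opening `[PP` appears at word positions 5, 8, 11, 16, 19 — 5 in total.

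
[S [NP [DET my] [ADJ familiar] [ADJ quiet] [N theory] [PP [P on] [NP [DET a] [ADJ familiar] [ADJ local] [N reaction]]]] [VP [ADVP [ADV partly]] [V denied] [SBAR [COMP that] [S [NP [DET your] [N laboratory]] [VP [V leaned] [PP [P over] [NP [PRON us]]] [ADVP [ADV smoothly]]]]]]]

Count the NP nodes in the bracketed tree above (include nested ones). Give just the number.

Scanning left to right, an opening `[NP` appears at word positions 1, 6, 13, 17 — 4 in total.

4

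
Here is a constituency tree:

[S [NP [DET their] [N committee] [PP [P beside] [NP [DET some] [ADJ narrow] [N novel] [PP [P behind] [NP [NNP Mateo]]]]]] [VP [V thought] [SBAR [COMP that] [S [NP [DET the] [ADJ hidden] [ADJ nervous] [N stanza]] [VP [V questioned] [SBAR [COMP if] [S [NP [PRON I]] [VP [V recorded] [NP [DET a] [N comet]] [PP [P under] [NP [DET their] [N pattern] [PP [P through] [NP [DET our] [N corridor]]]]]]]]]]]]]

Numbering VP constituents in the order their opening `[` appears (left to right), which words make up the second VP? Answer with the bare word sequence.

In left-to-right order the VP constituents are "thought that the hidden nervous stanza questioned if I recorded a comet under their pattern through our corridor"; "questioned if I recorded a comet under their pattern through our corridor"; "recorded a comet under their pattern through our corridor". Number 2 is "questioned if I recorded a comet under their pattern through our corridor".

questioned if I recorded a comet under their pattern through our corridor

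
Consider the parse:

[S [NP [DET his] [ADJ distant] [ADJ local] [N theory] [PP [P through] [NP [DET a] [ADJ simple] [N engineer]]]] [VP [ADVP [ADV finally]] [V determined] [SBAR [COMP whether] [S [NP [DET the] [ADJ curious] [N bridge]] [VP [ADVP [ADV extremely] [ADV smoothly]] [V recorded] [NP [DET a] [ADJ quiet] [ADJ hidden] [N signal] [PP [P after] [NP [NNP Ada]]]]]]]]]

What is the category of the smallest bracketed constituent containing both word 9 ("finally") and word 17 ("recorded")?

Word 9 lies under S → VP → ADVP → ADV; word 17 lies under S → VP → SBAR → S → VP → V. The lowest shared node is the VP.

VP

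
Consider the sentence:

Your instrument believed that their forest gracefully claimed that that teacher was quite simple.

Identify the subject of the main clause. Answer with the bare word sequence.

your instrument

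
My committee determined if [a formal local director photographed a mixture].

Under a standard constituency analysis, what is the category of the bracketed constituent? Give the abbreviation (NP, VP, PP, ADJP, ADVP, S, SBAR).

S

The span is built around the head "photographed" — a clause (S).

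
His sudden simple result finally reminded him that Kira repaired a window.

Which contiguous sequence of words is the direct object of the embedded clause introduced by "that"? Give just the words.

a window

The verb of the embedded clause introduced by "that" is "repaired"; its direct object is the NP "a window".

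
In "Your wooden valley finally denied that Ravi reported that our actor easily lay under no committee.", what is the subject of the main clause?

your wooden valley

In the main clause the verb is "denied"; the NP preceding it, "your wooden valley", is the subject.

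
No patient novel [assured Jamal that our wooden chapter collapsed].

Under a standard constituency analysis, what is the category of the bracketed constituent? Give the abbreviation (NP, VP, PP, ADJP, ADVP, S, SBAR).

The bracketed span "assured Jamal that our wooden chapter collapsed" is headed by "assured", making it a verb phrase (VP).

VP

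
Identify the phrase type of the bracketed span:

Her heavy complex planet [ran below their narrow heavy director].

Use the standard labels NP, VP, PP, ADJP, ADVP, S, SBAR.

The bracketed span "ran below their narrow heavy director" is headed by "ran", making it a verb phrase (VP).

VP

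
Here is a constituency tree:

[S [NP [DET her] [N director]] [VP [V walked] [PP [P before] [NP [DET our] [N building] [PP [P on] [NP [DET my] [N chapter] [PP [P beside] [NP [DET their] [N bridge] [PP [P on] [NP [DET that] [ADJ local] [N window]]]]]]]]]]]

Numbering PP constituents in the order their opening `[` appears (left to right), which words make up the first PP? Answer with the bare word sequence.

before our building on my chapter beside their bridge on that local window

Opening `[PP` markers occur at word positions 4, 7, 10, 13; the first of these opens the constituent [PP before our building on my chapter beside their bridge on that local window].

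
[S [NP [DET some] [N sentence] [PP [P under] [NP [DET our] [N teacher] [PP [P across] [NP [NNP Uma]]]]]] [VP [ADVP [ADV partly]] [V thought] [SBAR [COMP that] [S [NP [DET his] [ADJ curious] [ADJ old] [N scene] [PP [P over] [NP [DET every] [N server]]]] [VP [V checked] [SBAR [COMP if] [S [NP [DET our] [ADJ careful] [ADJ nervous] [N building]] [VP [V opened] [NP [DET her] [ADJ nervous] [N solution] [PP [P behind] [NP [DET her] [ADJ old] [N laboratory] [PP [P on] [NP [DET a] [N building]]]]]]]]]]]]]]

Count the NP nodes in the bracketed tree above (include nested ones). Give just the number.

9

Scanning left to right, an opening `[NP` appears at word positions 1, 4, 7, 11, 16, 20, 25, 29, 33 — 9 in total.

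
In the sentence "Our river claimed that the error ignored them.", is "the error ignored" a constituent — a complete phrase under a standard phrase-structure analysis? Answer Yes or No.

The sequence begins inside the noun phrase "the error" and ends inside the verb phrase "ignored them"; it crosses a phrase boundary, so no single node in the tree spans exactly those words.

No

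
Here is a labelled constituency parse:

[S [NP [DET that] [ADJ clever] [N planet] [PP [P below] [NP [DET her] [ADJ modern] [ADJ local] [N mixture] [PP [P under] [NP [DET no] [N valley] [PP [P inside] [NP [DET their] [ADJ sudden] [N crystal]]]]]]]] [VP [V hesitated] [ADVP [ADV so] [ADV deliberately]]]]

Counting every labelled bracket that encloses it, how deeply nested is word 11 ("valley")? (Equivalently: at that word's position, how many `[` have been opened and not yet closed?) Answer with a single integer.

7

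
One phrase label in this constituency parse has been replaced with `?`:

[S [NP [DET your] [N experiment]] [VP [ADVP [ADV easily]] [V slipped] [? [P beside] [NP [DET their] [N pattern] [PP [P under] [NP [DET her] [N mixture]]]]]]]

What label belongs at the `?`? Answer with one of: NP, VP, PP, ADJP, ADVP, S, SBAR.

PP

A constituent whose immediate children are P 'beside', NP is a prepositional phrase: PP.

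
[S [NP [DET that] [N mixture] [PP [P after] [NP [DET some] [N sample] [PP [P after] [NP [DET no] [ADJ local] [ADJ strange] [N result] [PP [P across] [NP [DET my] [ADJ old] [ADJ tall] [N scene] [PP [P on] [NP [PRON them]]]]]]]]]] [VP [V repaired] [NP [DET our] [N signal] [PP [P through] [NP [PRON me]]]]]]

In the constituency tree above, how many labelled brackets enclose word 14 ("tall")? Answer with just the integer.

9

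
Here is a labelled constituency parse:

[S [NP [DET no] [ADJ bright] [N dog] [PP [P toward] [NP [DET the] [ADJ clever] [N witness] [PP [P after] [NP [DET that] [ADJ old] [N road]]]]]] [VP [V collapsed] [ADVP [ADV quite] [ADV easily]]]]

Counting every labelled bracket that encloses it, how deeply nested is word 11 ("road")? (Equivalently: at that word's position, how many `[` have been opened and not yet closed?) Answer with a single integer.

7

The word sits inside N, which is inside NP, inside PP, inside NP, inside PP, inside NP, inside S — 7 brackets in all.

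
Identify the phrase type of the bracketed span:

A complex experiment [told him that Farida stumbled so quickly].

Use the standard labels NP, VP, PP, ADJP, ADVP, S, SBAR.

The bracketed span "told him that Farida stumbled so quickly" is headed by "told", making it a verb phrase (VP).

VP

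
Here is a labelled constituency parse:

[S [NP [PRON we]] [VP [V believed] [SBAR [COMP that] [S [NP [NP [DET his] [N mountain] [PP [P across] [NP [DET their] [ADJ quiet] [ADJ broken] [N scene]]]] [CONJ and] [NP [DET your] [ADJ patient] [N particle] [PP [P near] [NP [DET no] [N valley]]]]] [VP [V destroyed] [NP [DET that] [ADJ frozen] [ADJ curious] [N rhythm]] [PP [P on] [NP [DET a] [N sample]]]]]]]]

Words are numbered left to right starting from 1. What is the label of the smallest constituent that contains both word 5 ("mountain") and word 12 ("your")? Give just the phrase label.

NP

Both words fall inside [NP his mountain across their quiet broken scene and your patient particle near no valley] (words 4–17), and no smaller constituent contains them both. Label: NP.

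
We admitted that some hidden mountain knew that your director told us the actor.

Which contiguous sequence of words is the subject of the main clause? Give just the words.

we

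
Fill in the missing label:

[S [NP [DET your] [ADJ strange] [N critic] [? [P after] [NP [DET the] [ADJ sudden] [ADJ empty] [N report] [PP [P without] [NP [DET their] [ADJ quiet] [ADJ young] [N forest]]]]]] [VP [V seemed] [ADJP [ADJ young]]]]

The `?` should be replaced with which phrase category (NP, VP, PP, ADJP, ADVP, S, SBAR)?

PP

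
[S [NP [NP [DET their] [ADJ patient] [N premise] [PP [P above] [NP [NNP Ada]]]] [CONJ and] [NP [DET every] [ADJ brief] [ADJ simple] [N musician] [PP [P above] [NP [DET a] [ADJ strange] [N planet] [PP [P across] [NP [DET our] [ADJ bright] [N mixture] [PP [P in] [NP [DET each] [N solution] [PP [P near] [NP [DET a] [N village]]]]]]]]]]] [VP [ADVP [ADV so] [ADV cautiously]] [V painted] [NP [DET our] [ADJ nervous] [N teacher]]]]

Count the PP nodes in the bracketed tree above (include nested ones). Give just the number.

5

The PP constituents are: [PP above Ada]; [PP above a strange planet across our bright mixture in each solution near a village]; [PP across our bright mixture in each solution near a village]; [PP in each solution near a village]; [PP near a village]. Total: 5.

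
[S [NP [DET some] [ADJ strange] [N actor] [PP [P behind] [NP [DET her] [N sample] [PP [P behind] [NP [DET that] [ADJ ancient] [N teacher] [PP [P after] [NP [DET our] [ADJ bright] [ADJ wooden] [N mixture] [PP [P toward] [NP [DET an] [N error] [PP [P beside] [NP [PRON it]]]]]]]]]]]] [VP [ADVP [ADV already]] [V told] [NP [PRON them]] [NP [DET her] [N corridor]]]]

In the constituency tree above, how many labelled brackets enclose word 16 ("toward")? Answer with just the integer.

10

Path from the root down to the word: S → NP → PP → NP → PP → NP → PP → NP → PP → P. That is 10 enclosing brackets.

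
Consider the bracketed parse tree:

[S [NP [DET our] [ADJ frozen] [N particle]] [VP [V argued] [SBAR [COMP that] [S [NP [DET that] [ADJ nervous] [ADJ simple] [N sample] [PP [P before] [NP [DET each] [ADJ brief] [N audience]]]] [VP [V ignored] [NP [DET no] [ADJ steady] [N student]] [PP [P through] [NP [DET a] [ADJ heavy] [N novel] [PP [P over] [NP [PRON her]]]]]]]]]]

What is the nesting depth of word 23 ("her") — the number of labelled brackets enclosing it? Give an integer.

10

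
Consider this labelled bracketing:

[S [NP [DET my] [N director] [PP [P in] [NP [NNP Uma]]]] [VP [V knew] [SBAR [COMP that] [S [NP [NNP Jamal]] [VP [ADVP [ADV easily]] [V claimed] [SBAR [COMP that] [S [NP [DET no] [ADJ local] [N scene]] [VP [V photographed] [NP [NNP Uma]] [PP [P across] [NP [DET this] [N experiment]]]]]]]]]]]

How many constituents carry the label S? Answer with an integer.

3

Listing each S by its span: [S my director in Uma knew that Jamal easily claimed that no local scene photographed Uma across this experiment]; [S Jamal easily claimed that no local scene photographed Uma across this experiment]; [S no local scene photographed Uma across this experiment] — that makes 3.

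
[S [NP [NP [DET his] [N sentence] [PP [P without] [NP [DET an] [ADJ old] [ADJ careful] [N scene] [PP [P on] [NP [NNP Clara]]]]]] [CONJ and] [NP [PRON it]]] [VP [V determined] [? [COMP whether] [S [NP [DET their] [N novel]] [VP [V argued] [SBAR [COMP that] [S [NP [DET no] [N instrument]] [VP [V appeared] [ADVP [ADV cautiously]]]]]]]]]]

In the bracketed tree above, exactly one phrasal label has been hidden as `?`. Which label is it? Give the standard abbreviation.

Looking at what the `?` directly dominates — COMP 'whether', S — this is a subordinate clause (SBAR).

SBAR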